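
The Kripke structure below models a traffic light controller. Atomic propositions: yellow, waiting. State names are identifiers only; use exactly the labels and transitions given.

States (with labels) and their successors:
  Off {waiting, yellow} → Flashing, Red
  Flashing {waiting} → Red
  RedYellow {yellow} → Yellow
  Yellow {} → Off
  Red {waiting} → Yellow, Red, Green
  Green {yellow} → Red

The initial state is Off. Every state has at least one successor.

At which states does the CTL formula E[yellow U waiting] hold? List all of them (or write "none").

{Off, Flashing, Red, Green}

States satisfying yellow: {Off, RedYellow, Green}.
States satisfying waiting: {Off, Flashing, Red}.
States satisfying E[yellow U waiting]: {Off, Flashing, Red, Green}.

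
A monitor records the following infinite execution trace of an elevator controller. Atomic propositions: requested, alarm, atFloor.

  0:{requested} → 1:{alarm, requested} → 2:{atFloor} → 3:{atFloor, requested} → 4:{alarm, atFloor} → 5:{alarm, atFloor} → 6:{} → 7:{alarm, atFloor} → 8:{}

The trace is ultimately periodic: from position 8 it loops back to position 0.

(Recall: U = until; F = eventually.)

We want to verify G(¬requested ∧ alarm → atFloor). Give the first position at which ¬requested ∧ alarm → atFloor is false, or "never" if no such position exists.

¬requested ∧ alarm → atFloor holds at every position 0..8, and those are all the positions the trace ever visits, so the invariant G(¬requested ∧ alarm → atFloor) is never violated.

never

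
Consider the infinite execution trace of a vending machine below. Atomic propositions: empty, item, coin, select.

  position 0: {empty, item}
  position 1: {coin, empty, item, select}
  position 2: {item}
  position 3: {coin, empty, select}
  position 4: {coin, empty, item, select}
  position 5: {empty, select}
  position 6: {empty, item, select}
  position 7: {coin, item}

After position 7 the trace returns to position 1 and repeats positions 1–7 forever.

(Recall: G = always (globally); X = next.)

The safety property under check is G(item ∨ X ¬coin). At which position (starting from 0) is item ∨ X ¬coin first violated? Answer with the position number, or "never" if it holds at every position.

3

Check item ∨ X ¬coin at each position in order: 0 ✓, 1 ✓, 2 ✓.
At position 3 the labels are {coin, empty, select} and the next position 4 has {coin, empty, item, select}, so item ∨ X ¬coin is false there. This is the first violation.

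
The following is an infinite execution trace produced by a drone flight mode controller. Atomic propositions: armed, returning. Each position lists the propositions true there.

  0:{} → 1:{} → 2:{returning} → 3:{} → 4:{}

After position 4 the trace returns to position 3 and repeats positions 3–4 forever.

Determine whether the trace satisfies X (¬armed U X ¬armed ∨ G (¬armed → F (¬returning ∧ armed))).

Holds

The position after 0 is 1; ¬armed U X ¬armed ∨ G (¬armed → F (¬returning ∧ armed)) is true there.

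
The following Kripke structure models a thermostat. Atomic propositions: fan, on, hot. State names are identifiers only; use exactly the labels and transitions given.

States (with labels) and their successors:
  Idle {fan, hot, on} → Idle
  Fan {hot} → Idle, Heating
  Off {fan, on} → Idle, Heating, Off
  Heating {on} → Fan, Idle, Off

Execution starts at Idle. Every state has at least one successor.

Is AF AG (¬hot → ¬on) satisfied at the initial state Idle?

Holds

States satisfying AG (¬hot → ¬on): {Idle}.
States satisfying AF AG (¬hot → ¬on): {Idle}.
Idle ∈ Sat(AF AG (¬hot → ¬on)).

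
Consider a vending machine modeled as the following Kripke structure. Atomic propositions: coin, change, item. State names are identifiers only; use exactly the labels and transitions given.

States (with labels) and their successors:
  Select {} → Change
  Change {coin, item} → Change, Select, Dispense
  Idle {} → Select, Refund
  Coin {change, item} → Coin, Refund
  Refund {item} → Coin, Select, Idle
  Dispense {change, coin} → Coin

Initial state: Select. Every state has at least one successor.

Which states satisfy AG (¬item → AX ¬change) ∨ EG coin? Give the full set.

{Change}

States satisfying ¬item → AX ¬change: {Select, Change, Idle, Coin, Refund}.
States satisfying AG (¬item → AX ¬change): ∅.
States satisfying coin: {Change, Dispense}.
States satisfying EG coin: {Change}.
States satisfying AG (¬item → AX ¬change) ∨ EG coin: {Change}.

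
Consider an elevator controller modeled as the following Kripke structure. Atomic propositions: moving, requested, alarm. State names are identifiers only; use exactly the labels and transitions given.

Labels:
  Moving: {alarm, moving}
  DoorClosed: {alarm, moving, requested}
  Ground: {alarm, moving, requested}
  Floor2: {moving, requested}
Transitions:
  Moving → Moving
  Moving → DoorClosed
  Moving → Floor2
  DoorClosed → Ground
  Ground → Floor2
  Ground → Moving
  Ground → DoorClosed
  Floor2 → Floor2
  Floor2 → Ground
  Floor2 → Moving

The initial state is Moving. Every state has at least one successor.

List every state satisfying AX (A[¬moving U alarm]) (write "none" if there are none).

States satisfying A[¬moving U alarm]: {Moving, DoorClosed, Ground}.
States satisfying AX (A[¬moving U alarm]): {DoorClosed}.

{DoorClosed}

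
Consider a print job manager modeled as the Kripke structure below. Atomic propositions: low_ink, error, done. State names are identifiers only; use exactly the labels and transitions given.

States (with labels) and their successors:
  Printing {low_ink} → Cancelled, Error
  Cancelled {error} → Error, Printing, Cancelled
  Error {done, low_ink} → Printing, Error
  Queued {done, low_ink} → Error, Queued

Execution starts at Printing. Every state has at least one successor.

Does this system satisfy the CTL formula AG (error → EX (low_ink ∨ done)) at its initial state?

Satisfied

States satisfying error → EX (low_ink ∨ done): {Printing, Cancelled, Error, Queued}.
States satisfying AG (error → EX (low_ink ∨ done)): {Printing, Cancelled, Error, Queued}.
Every state reachable from Printing satisfies error → EX (low_ink ∨ done).
Printing ∈ Sat(AG (error → EX (low_ink ∨ done))).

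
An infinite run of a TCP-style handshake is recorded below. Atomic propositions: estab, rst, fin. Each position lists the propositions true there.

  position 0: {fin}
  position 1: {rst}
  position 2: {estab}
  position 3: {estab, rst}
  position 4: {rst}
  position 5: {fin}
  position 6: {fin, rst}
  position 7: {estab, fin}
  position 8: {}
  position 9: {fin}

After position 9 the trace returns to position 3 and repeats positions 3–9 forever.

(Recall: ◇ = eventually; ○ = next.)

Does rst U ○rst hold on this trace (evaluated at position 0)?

Holds

Walking from position 0: ○rst first holds at position 0, and rst holds at every earlier position along the way, so rst U ○rst holds.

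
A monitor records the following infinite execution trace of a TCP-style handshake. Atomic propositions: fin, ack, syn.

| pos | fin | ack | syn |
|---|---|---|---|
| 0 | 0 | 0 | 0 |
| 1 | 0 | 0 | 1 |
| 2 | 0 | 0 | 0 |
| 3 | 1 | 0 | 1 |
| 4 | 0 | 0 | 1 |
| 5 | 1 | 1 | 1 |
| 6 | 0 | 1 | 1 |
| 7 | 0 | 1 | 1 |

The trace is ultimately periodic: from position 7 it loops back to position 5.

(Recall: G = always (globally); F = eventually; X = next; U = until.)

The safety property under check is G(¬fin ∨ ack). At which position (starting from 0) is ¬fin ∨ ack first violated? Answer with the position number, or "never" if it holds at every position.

Check ¬fin ∨ ack at each position in order: 0 ✓, 1 ✓, 2 ✓.
At position 3 the labels are {fin, syn}, so ¬fin ∨ ack is false there. This is the first violation.

3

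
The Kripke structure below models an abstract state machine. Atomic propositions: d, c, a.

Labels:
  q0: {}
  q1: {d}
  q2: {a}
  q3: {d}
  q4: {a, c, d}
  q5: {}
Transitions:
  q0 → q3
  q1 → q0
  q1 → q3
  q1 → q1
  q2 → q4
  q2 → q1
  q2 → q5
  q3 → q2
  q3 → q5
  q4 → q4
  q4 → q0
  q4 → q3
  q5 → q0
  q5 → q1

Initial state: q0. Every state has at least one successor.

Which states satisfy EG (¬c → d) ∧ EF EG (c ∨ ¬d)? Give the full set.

States satisfying ¬c → d: {q1, q3, q4}.
States satisfying EG (¬c → d): {q1, q4}.
States satisfying EG (c ∨ ¬d): {q2, q4}.
States satisfying EF EG (c ∨ ¬d): {q0, q1, q2, q3, q4, q5}.
States satisfying EG (¬c → d) ∧ EF EG (c ∨ ¬d): {q1, q4}.

{q1, q4}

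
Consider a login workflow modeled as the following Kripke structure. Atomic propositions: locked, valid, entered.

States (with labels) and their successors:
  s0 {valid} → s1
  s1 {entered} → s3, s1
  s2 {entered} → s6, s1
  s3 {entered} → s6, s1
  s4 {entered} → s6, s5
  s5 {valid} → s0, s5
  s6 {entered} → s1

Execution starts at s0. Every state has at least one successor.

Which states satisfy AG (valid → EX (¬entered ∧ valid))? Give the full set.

{s1, s2, s3, s6}

States satisfying valid → EX (¬entered ∧ valid): {s1, s2, s3, s4, s5, s6}.
States satisfying AG (valid → EX (¬entered ∧ valid)): {s1, s2, s3, s6}.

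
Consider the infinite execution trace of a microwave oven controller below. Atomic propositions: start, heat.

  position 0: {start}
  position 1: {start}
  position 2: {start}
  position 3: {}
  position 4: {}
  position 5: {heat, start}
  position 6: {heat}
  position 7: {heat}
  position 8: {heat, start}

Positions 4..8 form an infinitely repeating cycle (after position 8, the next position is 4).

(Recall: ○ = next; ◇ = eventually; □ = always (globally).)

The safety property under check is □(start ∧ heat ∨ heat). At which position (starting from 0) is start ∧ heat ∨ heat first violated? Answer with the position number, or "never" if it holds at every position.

0

At position 0 the labels are {start}, so start ∧ heat ∨ heat is false there. This is the first violation.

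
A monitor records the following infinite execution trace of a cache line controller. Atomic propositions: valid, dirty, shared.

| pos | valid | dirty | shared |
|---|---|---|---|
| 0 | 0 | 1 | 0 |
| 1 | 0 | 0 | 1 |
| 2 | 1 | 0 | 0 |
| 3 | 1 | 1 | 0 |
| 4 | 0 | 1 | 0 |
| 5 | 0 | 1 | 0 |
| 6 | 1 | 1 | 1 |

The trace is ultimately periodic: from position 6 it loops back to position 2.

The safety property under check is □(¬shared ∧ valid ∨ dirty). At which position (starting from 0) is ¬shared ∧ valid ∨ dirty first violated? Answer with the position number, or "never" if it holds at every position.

1

Check ¬shared ∧ valid ∨ dirty at each position in order: 0 ✓.
At position 1 the labels are {shared}, so ¬shared ∧ valid ∨ dirty is false there. This is the first violation.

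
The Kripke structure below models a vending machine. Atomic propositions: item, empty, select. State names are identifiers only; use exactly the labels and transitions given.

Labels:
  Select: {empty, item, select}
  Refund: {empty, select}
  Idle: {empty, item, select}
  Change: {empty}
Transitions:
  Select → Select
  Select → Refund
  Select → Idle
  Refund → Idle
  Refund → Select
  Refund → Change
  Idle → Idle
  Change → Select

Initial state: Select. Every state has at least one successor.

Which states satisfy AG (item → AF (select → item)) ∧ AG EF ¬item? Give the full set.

States satisfying item → AF (select → item): {Select, Refund, Idle, Change}.
States satisfying AG (item → AF (select → item)): {Select, Refund, Idle, Change}.
States satisfying EF ¬item: {Select, Refund, Change}.
States satisfying AG EF ¬item: ∅.
States satisfying AG (item → AF (select → item)) ∧ AG EF ¬item: ∅.

none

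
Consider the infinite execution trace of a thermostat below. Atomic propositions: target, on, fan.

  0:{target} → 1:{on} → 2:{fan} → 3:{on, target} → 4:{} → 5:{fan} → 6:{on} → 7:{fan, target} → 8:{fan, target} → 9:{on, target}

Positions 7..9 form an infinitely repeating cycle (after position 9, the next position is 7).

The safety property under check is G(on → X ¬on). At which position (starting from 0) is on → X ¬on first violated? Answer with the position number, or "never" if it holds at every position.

never

on → X ¬on holds at every position 0..9, and those are all the positions the trace ever visits, so the invariant G(on → X ¬on) is never violated.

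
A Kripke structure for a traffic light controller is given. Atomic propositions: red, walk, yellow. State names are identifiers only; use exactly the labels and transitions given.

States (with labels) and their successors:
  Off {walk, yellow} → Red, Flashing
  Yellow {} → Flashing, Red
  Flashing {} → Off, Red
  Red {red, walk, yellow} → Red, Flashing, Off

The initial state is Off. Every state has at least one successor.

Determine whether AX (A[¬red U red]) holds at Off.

No

States satisfying A[¬red U red]: {Red}.
States satisfying AX (A[¬red U red]): ∅.
Off ∉ Sat(AX (A[¬red U red])).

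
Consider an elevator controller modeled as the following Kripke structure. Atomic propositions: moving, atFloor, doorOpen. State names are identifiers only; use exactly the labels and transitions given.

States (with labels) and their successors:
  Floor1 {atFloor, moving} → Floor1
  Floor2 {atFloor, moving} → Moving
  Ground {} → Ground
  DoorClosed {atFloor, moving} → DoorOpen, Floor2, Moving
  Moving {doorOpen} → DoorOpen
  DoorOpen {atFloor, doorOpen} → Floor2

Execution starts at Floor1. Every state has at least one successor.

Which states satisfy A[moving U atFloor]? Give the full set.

{Floor1, Floor2, DoorClosed, DoorOpen}

States satisfying moving: {Floor1, Floor2, DoorClosed}.
States satisfying atFloor: {Floor1, Floor2, DoorClosed, DoorOpen}.
States satisfying A[moving U atFloor]: {Floor1, Floor2, DoorClosed, DoorOpen}.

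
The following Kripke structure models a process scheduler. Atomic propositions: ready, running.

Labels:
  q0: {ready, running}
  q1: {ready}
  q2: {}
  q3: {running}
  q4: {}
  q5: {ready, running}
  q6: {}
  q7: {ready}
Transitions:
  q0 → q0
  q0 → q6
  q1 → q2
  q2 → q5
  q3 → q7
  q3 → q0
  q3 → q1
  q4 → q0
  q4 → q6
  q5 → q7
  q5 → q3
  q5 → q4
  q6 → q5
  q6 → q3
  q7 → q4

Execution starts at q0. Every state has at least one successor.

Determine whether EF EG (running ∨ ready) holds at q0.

Holds

States satisfying EG (running ∨ ready): {q0, q3, q5}.
States satisfying EF EG (running ∨ ready): {q0, q1, q2, q3, q4, q5, q6, q7}.
Some path from q0 reaches a state where EG (running ∨ ready) holds.
q0 ∈ Sat(EF EG (running ∨ ready)).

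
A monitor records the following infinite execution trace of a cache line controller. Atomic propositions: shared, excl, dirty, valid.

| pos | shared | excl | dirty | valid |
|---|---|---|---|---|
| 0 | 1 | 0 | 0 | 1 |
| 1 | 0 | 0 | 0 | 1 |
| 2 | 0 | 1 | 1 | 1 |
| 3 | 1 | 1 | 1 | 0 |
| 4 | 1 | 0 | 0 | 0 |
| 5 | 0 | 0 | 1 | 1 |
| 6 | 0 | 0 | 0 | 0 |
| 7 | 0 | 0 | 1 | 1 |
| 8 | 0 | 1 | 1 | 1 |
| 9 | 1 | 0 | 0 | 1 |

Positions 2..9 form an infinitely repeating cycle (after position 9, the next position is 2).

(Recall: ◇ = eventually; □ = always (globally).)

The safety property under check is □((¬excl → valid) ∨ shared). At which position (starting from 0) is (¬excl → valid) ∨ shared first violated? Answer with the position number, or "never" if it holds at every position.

Check (¬excl → valid) ∨ shared at each position in order: 0 ✓, 1 ✓, 2 ✓, 3 ✓, 4 ✓, 5 ✓.
At position 6 the labels are {}, so (¬excl → valid) ∨ shared is false there. This is the first violation.

6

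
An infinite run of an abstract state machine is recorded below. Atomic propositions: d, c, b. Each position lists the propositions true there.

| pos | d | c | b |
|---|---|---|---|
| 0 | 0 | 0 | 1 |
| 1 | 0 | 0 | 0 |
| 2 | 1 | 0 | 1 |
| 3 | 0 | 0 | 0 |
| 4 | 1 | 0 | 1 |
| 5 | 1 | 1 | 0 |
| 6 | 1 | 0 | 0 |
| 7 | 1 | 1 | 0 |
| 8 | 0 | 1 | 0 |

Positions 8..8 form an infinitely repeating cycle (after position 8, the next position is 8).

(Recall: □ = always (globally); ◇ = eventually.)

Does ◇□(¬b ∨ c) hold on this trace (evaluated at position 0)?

□(¬b ∨ c) holds at position 5, which is reachable from 0, so ◇□(¬b ∨ c) holds.

Satisfied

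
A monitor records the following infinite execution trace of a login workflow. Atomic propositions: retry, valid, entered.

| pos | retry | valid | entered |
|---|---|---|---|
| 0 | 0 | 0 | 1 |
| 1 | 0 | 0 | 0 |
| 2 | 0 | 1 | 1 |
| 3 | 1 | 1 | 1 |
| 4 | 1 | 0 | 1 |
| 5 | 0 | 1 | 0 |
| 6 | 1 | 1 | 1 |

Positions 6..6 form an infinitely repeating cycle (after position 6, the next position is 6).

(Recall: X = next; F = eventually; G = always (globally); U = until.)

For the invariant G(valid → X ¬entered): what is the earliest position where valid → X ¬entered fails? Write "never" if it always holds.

2

Check valid → X ¬entered at each position in order: 0 ✓, 1 ✓.
At position 2 the labels are {entered, valid} and the next position 3 has {entered, retry, valid}, so valid → X ¬entered is false there. This is the first violation.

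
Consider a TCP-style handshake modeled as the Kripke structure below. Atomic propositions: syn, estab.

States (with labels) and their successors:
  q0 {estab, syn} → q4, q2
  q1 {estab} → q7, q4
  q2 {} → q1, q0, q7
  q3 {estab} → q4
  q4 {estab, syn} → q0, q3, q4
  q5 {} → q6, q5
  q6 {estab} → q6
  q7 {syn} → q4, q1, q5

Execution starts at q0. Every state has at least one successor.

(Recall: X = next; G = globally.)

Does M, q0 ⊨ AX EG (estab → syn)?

States satisfying EG (estab → syn): {q0, q2, q4, q5, q7}.
States satisfying AX EG (estab → syn): {q0, q1, q3}.
q0 ∈ Sat(AX EG (estab → syn)).

Holds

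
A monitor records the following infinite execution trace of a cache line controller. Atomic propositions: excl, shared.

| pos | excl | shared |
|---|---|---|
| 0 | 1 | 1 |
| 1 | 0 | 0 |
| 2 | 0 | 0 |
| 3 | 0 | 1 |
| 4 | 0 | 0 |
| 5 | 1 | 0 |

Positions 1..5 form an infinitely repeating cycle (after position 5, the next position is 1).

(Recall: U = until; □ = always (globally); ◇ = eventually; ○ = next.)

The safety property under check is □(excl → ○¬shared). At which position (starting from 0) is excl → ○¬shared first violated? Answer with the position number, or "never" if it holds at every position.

excl → ○¬shared holds at every position 0..5, and those are all the positions the trace ever visits, so the invariant □(excl → ○¬shared) is never violated.

never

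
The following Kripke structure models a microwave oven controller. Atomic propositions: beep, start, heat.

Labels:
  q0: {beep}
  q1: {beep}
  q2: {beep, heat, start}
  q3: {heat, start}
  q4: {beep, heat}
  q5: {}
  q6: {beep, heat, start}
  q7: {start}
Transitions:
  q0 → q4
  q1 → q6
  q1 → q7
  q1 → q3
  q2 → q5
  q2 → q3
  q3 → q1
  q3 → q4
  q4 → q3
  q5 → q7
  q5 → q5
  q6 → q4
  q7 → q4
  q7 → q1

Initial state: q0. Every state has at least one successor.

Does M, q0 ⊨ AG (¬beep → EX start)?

No

States satisfying ¬beep → EX start: {q0, q1, q2, q4, q5, q6}.
States satisfying AG (¬beep → EX start): ∅.
q3 is reachable from q0 and violates ¬beep → EX start, so AG fails at q0.
q0 ∉ Sat(AG (¬beep → EX start)).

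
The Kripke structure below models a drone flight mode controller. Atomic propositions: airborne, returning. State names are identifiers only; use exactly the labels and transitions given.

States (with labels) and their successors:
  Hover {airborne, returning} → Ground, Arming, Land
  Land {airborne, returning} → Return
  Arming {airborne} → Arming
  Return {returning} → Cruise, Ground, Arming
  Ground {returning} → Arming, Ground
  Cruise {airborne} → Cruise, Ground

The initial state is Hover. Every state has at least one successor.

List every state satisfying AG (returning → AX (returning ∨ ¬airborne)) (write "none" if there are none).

{Arming}

States satisfying returning → AX (returning ∨ ¬airborne): {Land, Arming, Cruise}.
States satisfying AG (returning → AX (returning ∨ ¬airborne)): {Arming}.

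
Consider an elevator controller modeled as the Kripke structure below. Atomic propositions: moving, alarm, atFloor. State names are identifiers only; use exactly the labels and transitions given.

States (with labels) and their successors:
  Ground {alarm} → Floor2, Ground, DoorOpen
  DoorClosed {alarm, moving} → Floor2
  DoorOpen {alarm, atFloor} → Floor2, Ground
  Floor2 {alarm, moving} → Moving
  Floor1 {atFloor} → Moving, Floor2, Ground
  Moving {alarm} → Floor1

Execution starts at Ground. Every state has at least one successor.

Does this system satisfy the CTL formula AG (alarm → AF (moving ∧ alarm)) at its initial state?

Does not hold

States satisfying alarm → AF (moving ∧ alarm): {DoorClosed, Floor2, Floor1}.
States satisfying AG (alarm → AF (moving ∧ alarm)): ∅.
DoorOpen is reachable from Ground and violates alarm → AF (moving ∧ alarm), so AG fails at Ground.
Ground ∉ Sat(AG (alarm → AF (moving ∧ alarm))).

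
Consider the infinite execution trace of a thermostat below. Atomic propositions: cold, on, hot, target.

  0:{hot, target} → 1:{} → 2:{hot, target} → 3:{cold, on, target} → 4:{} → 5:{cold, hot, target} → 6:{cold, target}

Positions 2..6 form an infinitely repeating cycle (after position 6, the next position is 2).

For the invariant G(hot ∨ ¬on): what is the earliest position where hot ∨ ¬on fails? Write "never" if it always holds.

3

Check hot ∨ ¬on at each position in order: 0 ✓, 1 ✓, 2 ✓.
At position 3 the labels are {cold, on, target}, so hot ∨ ¬on is false there. This is the first violation.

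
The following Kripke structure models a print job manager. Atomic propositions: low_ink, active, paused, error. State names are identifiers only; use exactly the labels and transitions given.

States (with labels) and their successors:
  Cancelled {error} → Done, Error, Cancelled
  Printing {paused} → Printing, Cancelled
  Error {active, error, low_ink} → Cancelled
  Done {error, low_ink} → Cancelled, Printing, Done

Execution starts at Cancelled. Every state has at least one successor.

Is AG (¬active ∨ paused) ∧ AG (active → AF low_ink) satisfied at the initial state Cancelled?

Does not hold

States satisfying ¬active ∨ paused: {Cancelled, Printing, Done}.
States satisfying AG (¬active ∨ paused): ∅.
States satisfying active → AF low_ink: {Cancelled, Printing, Error, Done}.
States satisfying AG (active → AF low_ink): {Cancelled, Printing, Error, Done}.
States satisfying AG (¬active ∨ paused) ∧ AG (active → AF low_ink): ∅.
Cancelled ∉ Sat(AG (¬active ∨ paused) ∧ AG (active → AF low_ink)).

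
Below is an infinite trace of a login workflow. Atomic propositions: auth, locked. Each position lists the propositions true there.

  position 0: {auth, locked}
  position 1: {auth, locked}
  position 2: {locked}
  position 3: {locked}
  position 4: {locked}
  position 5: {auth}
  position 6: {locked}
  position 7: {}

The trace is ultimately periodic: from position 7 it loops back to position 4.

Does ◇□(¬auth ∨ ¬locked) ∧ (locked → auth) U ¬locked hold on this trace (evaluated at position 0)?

□(¬auth ∨ ¬locked) holds at position 2, which is reachable from 0, so ◇□(¬auth ∨ ¬locked) holds.
Walking from position 0: at position 2, ¬locked has not yet held and locked → auth fails, so (locked → auth) U ¬locked is false.
At position 0: ◇□(¬auth ∨ ¬locked) is true; (locked → auth) U ¬locked is false; so ◇□(¬auth ∨ ¬locked) ∧ (locked → auth) U ¬locked is false.

Violated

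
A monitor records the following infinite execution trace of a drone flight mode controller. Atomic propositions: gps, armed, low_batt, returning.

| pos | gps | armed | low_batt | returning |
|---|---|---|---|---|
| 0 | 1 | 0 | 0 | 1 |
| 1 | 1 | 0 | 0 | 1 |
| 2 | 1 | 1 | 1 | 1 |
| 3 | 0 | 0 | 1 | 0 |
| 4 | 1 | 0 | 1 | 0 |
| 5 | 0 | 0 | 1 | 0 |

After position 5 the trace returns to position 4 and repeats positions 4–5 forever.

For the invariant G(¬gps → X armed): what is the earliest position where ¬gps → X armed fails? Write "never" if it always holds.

3

Check ¬gps → X armed at each position in order: 0 ✓, 1 ✓, 2 ✓.
At position 3 the labels are {low_batt} and the next position 4 has {gps, low_batt}, so ¬gps → X armed is false there. This is the first violation.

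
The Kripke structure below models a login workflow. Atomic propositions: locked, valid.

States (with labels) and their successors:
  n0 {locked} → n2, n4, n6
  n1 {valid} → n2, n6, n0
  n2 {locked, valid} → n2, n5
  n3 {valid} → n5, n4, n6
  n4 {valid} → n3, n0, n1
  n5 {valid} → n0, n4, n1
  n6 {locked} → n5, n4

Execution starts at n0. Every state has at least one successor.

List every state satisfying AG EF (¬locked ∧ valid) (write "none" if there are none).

States satisfying EF (¬locked ∧ valid): {n0, n1, n2, n3, n4, n5, n6}.
States satisfying AG EF (¬locked ∧ valid): {n0, n1, n2, n3, n4, n5, n6}.

{n0, n1, n2, n3, n4, n5, n6}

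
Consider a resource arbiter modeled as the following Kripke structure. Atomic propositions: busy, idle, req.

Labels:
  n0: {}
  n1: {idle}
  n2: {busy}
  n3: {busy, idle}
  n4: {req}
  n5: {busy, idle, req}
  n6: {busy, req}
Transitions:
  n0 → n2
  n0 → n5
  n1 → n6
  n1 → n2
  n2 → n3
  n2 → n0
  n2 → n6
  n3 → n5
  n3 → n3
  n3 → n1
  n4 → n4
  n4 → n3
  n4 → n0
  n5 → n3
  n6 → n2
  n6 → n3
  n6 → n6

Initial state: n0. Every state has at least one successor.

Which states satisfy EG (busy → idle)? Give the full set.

States satisfying busy → idle: {n0, n1, n3, n4, n5}.
States satisfying EG (busy → idle): {n0, n3, n4, n5}.

{n0, n3, n4, n5}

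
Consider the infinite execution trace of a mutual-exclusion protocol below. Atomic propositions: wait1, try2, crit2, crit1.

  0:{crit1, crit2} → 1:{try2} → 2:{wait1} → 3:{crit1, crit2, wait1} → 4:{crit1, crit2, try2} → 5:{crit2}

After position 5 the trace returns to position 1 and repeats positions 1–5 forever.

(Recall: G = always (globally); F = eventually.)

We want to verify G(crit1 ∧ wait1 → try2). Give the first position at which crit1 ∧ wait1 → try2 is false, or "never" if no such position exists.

Check crit1 ∧ wait1 → try2 at each position in order: 0 ✓, 1 ✓, 2 ✓.
At position 3 the labels are {crit1, crit2, wait1}, so crit1 ∧ wait1 → try2 is false there. This is the first violation.

3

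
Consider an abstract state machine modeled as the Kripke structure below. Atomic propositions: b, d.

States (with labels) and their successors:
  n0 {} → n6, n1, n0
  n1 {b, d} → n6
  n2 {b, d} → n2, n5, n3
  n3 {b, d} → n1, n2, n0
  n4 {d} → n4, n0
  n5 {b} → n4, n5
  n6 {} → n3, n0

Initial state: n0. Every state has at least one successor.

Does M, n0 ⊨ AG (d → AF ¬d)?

States satisfying d → AF ¬d: {n0, n1, n5, n6}.
States satisfying AG (d → AF ¬d): ∅.
n2 is reachable from n0 and violates d → AF ¬d, so AG fails at n0.
n0 ∉ Sat(AG (d → AF ¬d)).

Violated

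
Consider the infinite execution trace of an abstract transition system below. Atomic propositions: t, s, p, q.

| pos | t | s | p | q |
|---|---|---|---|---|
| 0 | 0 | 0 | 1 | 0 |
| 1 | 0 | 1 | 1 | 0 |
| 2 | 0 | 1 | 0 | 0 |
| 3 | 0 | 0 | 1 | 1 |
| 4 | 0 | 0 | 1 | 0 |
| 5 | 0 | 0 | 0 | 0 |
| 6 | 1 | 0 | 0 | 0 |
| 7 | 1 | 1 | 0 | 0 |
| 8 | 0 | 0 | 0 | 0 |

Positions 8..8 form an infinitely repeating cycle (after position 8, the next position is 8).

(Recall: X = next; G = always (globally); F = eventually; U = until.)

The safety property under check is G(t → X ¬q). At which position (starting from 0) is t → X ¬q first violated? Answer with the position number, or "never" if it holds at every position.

t → X ¬q holds at every position 0..8, and those are all the positions the trace ever visits, so the invariant G(t → X ¬q) is never violated.

never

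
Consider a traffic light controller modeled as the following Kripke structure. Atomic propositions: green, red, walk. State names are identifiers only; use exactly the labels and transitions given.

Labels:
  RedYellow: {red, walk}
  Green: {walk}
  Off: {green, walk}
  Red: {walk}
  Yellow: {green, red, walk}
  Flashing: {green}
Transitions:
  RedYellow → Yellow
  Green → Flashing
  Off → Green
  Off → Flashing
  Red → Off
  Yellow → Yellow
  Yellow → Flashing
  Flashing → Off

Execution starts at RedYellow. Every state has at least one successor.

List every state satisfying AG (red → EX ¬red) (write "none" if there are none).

States satisfying red → EX ¬red: {Green, Off, Red, Yellow, Flashing}.
States satisfying AG (red → EX ¬red): {Green, Off, Red, Yellow, Flashing}.

{Green, Off, Red, Yellow, Flashing}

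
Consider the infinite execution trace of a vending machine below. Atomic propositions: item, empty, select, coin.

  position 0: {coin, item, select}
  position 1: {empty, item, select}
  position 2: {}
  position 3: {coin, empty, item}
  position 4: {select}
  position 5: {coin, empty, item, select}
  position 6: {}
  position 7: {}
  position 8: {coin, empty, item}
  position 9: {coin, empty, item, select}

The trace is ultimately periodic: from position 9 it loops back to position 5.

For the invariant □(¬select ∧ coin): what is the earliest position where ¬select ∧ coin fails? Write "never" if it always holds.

At position 0 the labels are {coin, item, select}, so ¬select ∧ coin is false there. This is the first violation.

0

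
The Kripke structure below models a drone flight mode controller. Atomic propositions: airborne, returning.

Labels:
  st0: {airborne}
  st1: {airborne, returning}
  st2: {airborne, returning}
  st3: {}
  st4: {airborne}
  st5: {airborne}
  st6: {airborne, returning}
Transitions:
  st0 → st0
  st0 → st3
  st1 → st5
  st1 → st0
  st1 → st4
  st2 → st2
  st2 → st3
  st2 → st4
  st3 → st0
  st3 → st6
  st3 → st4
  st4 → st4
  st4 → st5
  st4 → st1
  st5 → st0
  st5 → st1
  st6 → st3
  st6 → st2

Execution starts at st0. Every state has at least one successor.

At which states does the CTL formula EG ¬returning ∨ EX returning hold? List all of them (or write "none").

States satisfying ¬returning: {st0, st3, st4, st5}.
States satisfying EG ¬returning: {st0, st3, st4, st5}.
States satisfying returning: {st1, st2, st6}.
States satisfying EX returning: {st2, st3, st4, st5, st6}.
States satisfying EG ¬returning ∨ EX returning: {st0, st2, st3, st4, st5, st6}.

{st0, st2, st3, st4, st5, st6}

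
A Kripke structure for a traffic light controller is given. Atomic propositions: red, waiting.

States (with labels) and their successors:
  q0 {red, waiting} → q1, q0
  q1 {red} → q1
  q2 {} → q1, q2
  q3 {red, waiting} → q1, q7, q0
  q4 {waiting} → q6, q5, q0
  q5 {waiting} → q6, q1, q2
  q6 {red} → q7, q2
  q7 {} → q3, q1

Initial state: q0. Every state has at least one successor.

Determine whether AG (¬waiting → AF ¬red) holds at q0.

Violated

States satisfying ¬waiting → AF ¬red: {q0, q2, q3, q4, q5, q6, q7}.
States satisfying AG (¬waiting → AF ¬red): ∅.
q1 is reachable from q0 and violates ¬waiting → AF ¬red, so AG fails at q0.
q0 ∉ Sat(AG (¬waiting → AF ¬red)).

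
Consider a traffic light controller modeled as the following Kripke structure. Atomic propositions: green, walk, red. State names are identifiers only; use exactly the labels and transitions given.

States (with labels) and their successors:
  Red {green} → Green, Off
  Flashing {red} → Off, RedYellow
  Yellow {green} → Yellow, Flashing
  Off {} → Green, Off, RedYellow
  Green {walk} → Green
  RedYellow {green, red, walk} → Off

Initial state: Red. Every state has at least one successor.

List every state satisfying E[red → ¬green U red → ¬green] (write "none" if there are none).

States satisfying red → ¬green: {Red, Flashing, Yellow, Off, Green}.
States satisfying E[red → ¬green U red → ¬green]: {Red, Flashing, Yellow, Off, Green}.

{Red, Flashing, Yellow, Off, Green}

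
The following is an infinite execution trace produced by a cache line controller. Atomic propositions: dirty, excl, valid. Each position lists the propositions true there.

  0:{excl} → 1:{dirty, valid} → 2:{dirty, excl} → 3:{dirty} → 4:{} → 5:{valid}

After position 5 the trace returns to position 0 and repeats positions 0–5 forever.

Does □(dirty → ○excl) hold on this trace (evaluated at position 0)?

dirty → ○excl must hold at every position from 0 onward. It fails at position 2, so □(dirty → ○excl) is false.
Positions where dirty holds: 1, 2, 3.
Check ○excl at each: 1→ok, 2→fails, 3→fails.

No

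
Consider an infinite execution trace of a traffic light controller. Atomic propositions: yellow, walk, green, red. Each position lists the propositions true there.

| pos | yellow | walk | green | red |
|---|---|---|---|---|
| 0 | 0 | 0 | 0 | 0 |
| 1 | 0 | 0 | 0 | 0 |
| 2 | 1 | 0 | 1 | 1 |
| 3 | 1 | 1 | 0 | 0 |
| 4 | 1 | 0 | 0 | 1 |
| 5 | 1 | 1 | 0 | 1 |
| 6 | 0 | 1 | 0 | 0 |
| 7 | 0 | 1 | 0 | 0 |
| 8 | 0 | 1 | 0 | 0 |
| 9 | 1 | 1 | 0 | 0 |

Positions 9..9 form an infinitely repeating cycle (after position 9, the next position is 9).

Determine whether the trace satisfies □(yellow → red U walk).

yellow → red U walk holds at every position 0..9, and those are all positions ever visited, so □(yellow → red U walk) holds.
Positions where yellow holds: 2, 3, 4, 5, 9.
Check red U walk at each: 2→ok, 3→ok, 4→ok, 5→ok, 9→ok.

Satisfied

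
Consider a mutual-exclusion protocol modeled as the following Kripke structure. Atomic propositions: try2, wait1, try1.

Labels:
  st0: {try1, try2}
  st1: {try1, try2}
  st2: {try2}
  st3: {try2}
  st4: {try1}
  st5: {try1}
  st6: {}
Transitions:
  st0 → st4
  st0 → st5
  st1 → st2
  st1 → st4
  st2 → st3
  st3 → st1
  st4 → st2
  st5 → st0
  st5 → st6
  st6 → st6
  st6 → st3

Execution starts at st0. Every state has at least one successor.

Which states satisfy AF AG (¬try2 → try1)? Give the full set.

{st1, st2, st3, st4}

States satisfying AG (¬try2 → try1): {st1, st2, st3, st4}.
States satisfying AF AG (¬try2 → try1): {st1, st2, st3, st4}.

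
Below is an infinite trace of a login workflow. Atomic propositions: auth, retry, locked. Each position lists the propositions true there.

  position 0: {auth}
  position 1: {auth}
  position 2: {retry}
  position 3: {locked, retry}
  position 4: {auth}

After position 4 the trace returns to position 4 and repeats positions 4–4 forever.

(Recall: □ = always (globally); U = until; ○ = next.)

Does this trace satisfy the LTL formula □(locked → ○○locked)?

Does not hold

locked → ○○locked must hold at every position from 0 onward. It fails at position 3, so □(locked → ○○locked) is false.
Positions where locked holds: 3.
Check ○○locked at each: 3→fails.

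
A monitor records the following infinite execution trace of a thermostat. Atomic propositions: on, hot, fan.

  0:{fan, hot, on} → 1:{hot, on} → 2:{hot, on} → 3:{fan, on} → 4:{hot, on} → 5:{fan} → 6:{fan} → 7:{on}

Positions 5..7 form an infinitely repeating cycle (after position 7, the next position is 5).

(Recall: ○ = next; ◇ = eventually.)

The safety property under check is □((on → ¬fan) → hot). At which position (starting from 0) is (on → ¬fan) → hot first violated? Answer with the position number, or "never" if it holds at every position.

Check (on → ¬fan) → hot at each position in order: 0 ✓, 1 ✓, 2 ✓, 3 ✓, 4 ✓.
At position 5 the labels are {fan}, so (on → ¬fan) → hot is false there. This is the first violation.

5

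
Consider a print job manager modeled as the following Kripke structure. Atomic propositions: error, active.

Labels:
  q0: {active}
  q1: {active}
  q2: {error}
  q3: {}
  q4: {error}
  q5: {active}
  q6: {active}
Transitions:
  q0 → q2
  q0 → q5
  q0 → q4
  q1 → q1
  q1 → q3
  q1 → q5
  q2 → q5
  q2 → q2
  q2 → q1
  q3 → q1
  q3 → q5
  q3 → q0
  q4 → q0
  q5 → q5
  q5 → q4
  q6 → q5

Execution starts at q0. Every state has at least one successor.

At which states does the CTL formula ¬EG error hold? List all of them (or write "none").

States satisfying error: {q2, q4}.
States satisfying EG error: {q2}.
States satisfying ¬EG error: {q0, q1, q3, q4, q5, q6}.

{q0, q1, q3, q4, q5, q6}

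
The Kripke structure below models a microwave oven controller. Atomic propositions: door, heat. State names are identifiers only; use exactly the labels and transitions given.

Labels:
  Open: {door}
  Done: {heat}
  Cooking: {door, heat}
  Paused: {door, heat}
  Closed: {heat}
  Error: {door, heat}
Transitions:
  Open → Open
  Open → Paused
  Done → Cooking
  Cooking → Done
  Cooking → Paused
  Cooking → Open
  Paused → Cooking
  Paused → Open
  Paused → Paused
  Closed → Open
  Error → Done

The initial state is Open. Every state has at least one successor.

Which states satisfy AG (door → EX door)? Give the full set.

States satisfying door → EX door: {Open, Done, Cooking, Paused, Closed}.
States satisfying AG (door → EX door): {Open, Done, Cooking, Paused, Closed}.

{Open, Done, Cooking, Paused, Closed}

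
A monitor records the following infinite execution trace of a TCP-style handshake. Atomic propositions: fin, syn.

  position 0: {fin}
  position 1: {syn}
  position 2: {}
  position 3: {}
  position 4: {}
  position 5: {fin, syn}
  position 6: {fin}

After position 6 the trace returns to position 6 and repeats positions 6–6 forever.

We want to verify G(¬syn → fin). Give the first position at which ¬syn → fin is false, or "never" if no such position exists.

2

Check ¬syn → fin at each position in order: 0 ✓, 1 ✓.
At position 2 the labels are {}, so ¬syn → fin is false there. This is the first violation.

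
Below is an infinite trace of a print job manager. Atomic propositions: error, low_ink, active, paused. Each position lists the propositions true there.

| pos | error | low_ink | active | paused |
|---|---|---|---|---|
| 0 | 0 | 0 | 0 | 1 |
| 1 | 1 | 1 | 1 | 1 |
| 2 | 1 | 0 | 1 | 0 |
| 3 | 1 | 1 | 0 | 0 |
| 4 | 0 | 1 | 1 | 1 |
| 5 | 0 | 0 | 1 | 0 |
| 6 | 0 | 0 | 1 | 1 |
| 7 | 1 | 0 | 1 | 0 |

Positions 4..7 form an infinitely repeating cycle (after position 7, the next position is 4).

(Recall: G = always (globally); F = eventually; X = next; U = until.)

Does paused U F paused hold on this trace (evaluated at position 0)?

Walking from position 0: F paused first holds at position 0, and paused holds at every earlier position along the way, so paused U F paused holds.

Yes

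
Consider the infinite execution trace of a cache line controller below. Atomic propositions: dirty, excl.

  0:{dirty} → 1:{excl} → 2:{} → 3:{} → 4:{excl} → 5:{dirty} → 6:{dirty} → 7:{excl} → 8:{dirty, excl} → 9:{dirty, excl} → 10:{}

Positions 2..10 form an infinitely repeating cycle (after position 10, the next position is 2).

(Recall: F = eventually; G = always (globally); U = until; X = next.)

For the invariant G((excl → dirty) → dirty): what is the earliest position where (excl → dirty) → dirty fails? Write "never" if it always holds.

Check (excl → dirty) → dirty at each position in order: 0 ✓, 1 ✓.
At position 2 the labels are {}, so (excl → dirty) → dirty is false there. This is the first violation.

2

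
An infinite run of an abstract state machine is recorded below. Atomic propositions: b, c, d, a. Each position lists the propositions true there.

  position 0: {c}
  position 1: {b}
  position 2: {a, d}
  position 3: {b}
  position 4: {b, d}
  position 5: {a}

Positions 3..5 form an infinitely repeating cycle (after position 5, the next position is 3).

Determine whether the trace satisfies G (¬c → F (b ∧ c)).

¬c → F (b ∧ c) must hold at every position from 0 onward. It fails at position 1, so G (¬c → F (b ∧ c)) is false.
Positions where ¬c holds: 1, 2, 3, 4, 5.
Check F (b ∧ c) at each: 1→fails, 2→fails, 3→fails, 4→fails, 5→fails.

Violated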